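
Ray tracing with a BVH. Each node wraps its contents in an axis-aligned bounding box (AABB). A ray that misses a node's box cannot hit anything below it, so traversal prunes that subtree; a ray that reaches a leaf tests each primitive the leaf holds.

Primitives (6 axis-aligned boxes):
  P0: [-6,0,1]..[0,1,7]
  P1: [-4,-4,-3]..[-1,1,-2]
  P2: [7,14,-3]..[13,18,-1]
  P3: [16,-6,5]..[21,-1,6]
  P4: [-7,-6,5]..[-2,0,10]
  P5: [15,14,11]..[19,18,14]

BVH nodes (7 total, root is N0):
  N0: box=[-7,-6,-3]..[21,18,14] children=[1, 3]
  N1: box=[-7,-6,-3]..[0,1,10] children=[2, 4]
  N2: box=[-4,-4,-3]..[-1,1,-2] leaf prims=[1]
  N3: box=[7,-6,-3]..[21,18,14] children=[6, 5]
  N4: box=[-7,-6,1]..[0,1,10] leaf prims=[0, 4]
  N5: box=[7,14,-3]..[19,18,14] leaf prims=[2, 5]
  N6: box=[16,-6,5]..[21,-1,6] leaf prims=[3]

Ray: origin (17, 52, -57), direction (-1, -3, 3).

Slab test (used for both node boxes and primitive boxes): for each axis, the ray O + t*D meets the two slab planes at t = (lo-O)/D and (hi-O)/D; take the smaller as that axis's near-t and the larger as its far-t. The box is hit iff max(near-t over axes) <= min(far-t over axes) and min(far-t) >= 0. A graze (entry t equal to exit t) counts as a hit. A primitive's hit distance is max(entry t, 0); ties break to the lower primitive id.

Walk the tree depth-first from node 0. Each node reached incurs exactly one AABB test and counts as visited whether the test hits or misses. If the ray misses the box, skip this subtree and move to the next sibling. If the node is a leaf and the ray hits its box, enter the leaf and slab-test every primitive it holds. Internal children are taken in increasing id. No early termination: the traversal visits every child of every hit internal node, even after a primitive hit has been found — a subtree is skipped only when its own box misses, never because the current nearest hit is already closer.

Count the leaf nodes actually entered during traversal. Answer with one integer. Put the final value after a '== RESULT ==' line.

Walk:
N0 x:[-4,24] y:[34/3,58/3] z:[18,71/3] -> hit [18,58/3], descend [1, 3]
  N1 x:[17,24] y:[17,58/3] z:[18,67/3] -> hit [18,58/3], descend [2, 4]
    N2 x:[18,21] y:[17,56/3] z:[18,55/3] -> hit [18,55/3] leaf, test {P1@t=18}
    N4 x:[17,24] y:[17,58/3] z:[58/3,67/3] -> hit [58/3,58/3] leaf, test {P0(miss), P4(miss)}
  N3 x:[-4,10] y:[34/3,58/3] z:[18,71/3] -> miss, prune

Visited [0, 1, 2, 4, 3]. Tests: 5 box, 2 leaf. Nearest: P1.

== RESULT ==
2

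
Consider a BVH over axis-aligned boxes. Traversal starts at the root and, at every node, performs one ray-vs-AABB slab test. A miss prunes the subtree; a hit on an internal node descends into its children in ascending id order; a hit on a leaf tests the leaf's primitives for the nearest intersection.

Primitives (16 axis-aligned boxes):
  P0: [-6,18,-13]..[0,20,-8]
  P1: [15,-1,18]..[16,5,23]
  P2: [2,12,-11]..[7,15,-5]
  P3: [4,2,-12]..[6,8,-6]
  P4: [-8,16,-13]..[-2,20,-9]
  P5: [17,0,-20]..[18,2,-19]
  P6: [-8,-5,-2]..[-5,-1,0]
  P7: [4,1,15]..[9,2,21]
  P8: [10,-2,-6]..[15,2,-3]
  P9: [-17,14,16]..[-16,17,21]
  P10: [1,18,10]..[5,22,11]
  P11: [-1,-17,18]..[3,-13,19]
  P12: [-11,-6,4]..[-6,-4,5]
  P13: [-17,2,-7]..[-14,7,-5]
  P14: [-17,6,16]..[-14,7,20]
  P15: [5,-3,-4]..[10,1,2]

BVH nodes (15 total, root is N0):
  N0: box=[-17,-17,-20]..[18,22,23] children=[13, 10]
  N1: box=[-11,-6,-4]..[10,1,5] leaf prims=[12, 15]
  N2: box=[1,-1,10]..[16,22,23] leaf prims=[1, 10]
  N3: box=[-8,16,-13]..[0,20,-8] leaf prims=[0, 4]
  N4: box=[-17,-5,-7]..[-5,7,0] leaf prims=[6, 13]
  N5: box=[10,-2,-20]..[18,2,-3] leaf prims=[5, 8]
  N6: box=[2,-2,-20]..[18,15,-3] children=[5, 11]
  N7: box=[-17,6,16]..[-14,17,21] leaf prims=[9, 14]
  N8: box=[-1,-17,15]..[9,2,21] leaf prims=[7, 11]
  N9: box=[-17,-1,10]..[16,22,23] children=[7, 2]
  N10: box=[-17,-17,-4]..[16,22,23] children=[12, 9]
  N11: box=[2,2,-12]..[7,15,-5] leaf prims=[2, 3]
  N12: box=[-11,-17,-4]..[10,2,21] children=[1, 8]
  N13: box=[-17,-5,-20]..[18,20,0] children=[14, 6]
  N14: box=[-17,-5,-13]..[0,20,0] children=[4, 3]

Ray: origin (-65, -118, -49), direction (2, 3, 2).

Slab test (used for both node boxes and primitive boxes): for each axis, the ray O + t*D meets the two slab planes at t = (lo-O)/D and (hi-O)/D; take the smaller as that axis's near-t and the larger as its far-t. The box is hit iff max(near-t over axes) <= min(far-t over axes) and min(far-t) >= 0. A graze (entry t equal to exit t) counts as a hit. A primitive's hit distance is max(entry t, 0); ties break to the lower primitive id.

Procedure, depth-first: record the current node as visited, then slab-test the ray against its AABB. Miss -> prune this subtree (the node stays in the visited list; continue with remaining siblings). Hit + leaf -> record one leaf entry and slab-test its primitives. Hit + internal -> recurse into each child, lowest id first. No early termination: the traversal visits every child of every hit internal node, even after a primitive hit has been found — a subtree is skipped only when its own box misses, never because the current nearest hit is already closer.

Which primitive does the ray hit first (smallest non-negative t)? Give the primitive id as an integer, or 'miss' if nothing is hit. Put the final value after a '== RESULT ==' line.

Traverse from the root:
N0 x:[24,83/2] y:[101/3,140/3] z:[29/2,36] -> hit [101/3,36], descend [10, 13]
  N10 x:[24,81/2] y:[101/3,140/3] z:[45/2,36] -> hit [101/3,36], descend [9, 12]
    N9 x:[24,81/2] y:[39,140/3] z:[59/2,36] -> miss, prune
    N12 x:[27,75/2] y:[101/3,40] z:[45/2,35] -> hit [101/3,35], descend [1, 8]
      N1 x:[27,75/2] y:[112/3,119/3] z:[45/2,27] -> miss, prune
      N8 x:[32,37] y:[101/3,40] z:[32,35] -> hit [101/3,35] leaf, test {P7(miss), P11@t=101/3}
  N13 x:[24,83/2] y:[113/3,46] z:[29/2,49/2] -> miss, prune

7 AABB tests over nodes [0, 10, 9, 12, 1, 8, 13]; 1 leaf entered; closest P11.

== RESULT ==
11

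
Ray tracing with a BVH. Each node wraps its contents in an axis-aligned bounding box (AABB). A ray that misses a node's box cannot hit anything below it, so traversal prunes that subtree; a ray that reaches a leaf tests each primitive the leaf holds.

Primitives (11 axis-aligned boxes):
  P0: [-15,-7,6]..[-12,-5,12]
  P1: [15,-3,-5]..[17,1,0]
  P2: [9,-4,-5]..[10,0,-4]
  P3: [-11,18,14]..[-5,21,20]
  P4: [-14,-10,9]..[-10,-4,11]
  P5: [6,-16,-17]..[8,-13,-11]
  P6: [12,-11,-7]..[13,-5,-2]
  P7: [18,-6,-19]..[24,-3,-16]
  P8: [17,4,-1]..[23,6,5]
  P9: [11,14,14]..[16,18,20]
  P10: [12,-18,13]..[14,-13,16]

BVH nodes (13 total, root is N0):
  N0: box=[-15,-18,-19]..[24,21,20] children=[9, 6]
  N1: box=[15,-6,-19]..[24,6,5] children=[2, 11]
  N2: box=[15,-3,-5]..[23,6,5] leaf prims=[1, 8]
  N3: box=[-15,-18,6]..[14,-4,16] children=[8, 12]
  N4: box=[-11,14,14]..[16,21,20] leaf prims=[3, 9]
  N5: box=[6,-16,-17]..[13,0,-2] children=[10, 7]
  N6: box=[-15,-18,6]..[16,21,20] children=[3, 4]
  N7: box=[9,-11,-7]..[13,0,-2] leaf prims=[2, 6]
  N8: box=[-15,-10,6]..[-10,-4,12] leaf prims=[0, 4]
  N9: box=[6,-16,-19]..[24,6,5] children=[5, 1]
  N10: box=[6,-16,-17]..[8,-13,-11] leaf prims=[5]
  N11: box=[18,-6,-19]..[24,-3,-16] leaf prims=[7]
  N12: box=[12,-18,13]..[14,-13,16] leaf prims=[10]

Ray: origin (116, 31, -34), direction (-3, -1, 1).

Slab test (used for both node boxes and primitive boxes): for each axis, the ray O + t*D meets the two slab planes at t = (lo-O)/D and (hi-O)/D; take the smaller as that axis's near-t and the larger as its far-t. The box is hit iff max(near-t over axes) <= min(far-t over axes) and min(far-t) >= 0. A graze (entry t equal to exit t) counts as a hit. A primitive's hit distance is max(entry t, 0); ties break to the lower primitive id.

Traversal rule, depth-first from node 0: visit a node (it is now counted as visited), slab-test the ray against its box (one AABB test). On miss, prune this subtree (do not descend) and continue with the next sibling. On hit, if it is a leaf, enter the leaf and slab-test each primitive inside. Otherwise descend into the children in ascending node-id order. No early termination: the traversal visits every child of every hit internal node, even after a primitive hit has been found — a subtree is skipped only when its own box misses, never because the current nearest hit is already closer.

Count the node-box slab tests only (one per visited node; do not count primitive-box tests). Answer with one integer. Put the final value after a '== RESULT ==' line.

Traverse from the root:
N0 x:[92/3,131/3] y:[10,49] z:[15,54] -> hit [92/3,131/3], descend [6, 9]
  N6 x:[100/3,131/3] y:[10,49] z:[40,54] -> hit [40,131/3], descend [3, 4]
    N3 x:[34,131/3] y:[35,49] z:[40,50] -> hit [40,131/3], descend [8, 12]
      N8 x:[42,131/3] y:[35,41] z:[40,46] -> miss, prune
      N12 x:[34,104/3] y:[44,49] z:[47,50] -> miss, prune
    N4 x:[100/3,127/3] y:[10,17] z:[48,54] -> miss, prune
  N9 x:[92/3,110/3] y:[25,47] z:[15,39] -> hit [92/3,110/3], descend [1, 5]
    N1 x:[92/3,101/3] y:[25,37] z:[15,39] -> hit [92/3,101/3], descend [2, 11]
      N2 x:[31,101/3] y:[25,34] z:[29,39] -> hit [31,101/3] leaf, test {P1@t=33, P8(miss)}
      N11 x:[92/3,98/3] y:[34,37] z:[15,18] -> miss, prune
    N5 x:[103/3,110/3] y:[31,47] z:[17,32] -> miss, prune

Summary -> nodes [0, 6, 3, 8, 12, 4, 9, 1, 2, 11, 5]; box-tests=11; leaf-entries=1; first=P1

== RESULT ==
11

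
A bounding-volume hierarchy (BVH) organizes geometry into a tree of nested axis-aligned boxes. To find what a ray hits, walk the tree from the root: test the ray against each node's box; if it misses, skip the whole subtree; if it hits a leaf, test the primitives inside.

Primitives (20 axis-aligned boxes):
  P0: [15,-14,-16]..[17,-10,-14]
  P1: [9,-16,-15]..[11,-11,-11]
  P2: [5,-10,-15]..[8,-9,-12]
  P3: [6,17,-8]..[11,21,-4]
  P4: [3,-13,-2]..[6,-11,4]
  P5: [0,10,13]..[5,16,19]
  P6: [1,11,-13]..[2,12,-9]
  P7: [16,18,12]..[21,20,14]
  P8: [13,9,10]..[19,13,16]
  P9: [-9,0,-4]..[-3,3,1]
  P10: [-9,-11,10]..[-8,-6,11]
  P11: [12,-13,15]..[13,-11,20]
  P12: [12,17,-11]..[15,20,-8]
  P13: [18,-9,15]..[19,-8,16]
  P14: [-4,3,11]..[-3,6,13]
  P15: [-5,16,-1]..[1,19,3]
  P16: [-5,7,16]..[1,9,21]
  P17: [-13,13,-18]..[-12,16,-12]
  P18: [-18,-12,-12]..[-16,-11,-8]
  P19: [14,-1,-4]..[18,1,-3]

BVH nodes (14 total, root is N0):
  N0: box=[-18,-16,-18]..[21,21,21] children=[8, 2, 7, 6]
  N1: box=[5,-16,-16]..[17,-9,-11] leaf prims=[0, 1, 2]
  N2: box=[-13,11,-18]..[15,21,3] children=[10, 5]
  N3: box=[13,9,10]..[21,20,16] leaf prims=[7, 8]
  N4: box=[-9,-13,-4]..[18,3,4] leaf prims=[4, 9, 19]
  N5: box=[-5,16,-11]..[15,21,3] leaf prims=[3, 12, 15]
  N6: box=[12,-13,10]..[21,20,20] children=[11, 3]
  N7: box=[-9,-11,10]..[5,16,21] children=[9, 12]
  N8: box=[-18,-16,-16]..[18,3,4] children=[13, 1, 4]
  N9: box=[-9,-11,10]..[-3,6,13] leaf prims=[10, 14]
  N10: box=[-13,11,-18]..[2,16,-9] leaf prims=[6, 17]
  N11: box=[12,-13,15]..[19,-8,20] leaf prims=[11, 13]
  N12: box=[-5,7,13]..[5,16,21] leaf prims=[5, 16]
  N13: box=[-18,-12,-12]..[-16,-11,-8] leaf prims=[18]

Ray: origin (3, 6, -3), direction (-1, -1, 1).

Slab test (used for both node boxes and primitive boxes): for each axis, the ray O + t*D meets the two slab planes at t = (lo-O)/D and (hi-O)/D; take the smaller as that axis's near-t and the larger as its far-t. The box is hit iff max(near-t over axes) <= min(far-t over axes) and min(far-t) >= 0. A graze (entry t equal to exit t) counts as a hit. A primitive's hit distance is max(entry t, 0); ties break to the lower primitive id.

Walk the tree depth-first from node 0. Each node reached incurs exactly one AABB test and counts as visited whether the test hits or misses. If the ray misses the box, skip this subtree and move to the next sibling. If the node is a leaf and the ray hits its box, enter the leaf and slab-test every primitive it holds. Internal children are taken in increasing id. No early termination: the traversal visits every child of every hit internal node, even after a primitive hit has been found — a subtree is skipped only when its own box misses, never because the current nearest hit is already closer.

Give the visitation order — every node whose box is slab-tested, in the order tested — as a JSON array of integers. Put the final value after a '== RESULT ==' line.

Trace the traversal:
N0 x:[-18,21] y:[-15,22] z:[-15,24] -> hit [-15,21], descend [2, 6, 7, 8]
  N2 x:[-12,16] y:[-15,-5] z:[-15,6] -> miss, prune
  N6 x:[-18,-9] y:[-14,19] z:[13,23] -> miss, prune
  N7 x:[-2,12] y:[-10,17] z:[13,24] -> miss, prune
  N8 x:[-15,21] y:[3,22] z:[-13,7] -> hit [3,7], descend [1, 4, 13]
    N1 x:[-14,-2] y:[15,22] z:[-13,-8] -> miss, prune
    N4 x:[-15,12] y:[3,19] z:[-1,7] -> hit [3,7] leaf, test {P4(miss), P9(miss), P19(miss)}
    N13 x:[19,21] y:[17,18] z:[-9,-5] -> miss, prune

Visited [0, 2, 6, 7, 8, 1, 4, 13]. Tests: 8 box, 1 leaf. Nearest: miss.

== RESULT ==
[0, 2, 6, 7, 8, 1, 4, 13]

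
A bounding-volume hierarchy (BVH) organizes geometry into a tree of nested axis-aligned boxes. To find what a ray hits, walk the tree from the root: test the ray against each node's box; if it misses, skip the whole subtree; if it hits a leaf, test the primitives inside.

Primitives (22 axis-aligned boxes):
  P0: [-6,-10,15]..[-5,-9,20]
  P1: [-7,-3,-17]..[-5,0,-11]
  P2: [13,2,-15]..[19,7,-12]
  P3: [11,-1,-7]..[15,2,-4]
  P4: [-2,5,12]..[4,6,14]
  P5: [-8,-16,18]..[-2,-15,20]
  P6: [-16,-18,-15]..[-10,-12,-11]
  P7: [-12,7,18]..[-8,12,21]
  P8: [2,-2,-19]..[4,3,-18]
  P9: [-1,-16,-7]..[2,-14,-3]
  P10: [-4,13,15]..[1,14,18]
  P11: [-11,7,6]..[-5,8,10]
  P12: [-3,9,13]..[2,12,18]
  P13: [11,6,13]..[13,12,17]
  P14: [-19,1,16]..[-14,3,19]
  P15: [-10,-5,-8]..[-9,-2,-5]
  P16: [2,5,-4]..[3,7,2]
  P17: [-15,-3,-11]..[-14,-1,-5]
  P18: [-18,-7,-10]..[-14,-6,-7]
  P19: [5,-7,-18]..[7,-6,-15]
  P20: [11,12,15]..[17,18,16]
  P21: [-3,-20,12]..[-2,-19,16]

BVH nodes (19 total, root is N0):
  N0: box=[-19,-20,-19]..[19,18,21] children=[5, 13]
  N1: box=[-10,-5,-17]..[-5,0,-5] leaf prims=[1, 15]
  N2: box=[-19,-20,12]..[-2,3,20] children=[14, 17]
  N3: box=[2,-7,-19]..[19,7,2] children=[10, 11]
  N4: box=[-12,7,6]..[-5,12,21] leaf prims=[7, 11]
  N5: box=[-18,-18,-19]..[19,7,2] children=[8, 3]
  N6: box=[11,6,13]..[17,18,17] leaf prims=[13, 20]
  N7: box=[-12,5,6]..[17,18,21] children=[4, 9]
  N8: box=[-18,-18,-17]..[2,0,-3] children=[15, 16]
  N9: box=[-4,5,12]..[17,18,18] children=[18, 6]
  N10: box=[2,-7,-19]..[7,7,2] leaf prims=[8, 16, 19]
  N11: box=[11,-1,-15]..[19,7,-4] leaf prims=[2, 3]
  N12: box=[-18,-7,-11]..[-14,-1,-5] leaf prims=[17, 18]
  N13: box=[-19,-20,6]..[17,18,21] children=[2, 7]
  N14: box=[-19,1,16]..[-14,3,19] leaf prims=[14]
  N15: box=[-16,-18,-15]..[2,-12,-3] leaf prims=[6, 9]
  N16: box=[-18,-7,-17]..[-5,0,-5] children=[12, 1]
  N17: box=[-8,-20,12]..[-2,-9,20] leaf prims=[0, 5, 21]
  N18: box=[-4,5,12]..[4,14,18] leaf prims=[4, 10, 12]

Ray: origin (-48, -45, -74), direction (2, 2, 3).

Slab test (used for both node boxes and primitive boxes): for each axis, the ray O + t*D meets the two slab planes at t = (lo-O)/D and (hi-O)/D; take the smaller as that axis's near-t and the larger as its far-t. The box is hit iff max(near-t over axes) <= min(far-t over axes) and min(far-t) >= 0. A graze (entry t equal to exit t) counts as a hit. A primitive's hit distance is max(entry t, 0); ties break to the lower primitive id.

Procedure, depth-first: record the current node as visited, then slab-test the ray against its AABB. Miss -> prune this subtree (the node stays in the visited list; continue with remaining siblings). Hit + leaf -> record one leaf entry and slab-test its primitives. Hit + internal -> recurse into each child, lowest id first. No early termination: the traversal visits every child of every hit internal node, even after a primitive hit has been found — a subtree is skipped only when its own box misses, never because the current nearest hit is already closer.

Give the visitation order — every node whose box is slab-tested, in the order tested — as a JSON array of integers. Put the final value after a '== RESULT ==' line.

Traverse from the root:
N0 x:[29/2,67/2] y:[25/2,63/2] z:[55/3,95/3] -> hit [55/3,63/2], descend [5, 13]
  N5 x:[15,67/2] y:[27/2,26] z:[55/3,76/3] -> hit [55/3,76/3], descend [3, 8]
    N3 x:[25,67/2] y:[19,26] z:[55/3,76/3] -> hit [25,76/3], descend [10, 11]
      N10 x:[25,55/2] y:[19,26] z:[55/3,76/3] -> hit [25,76/3] leaf, test {P8(miss), P16@t=25, P19(miss)}
      N11 x:[59/2,67/2] y:[22,26] z:[59/3,70/3] -> miss, prune
    N8 x:[15,25] y:[27/2,45/2] z:[19,71/3] -> hit [19,45/2], descend [15, 16]
      N15 x:[16,25] y:[27/2,33/2] z:[59/3,71/3] -> miss, prune
      N16 x:[15,43/2] y:[19,45/2] z:[19,23] -> hit [19,43/2], descend [1, 12]
        N1 x:[19,43/2] y:[20,45/2] z:[19,23] -> hit [20,43/2] leaf, test {P1@t=21, P15(miss)}
        N12 x:[15,17] y:[19,22] z:[21,23] -> miss, prune
  N13 x:[29/2,65/2] y:[25/2,63/2] z:[80/3,95/3] -> hit [80/3,63/2], descend [2, 7]
    N2 x:[29/2,23] y:[25/2,24] z:[86/3,94/3] -> miss, prune
    N7 x:[18,65/2] y:[25,63/2] z:[80/3,95/3] -> hit [80/3,63/2], descend [4, 9]
      N4 x:[18,43/2] y:[26,57/2] z:[80/3,95/3] -> miss, prune
      N9 x:[22,65/2] y:[25,63/2] z:[86/3,92/3] -> hit [86/3,92/3], descend [6, 18]
        N6 x:[59/2,65/2] y:[51/2,63/2] z:[29,91/3] -> hit [59/2,91/3] leaf, test {P13(miss), P20@t=89/3}
        N18 x:[22,26] y:[25,59/2] z:[86/3,92/3] -> miss, prune

Visited [0, 5, 3, 10, 11, 8, 15, 16, 1, 12, 13, 2, 7, 4, 9, 6, 18]. Tests: 17 box, 3 leaf. Nearest: P1.

== RESULT ==
[0, 5, 3, 10, 11, 8, 15, 16, 1, 12, 13, 2, 7, 4, 9, 6, 18]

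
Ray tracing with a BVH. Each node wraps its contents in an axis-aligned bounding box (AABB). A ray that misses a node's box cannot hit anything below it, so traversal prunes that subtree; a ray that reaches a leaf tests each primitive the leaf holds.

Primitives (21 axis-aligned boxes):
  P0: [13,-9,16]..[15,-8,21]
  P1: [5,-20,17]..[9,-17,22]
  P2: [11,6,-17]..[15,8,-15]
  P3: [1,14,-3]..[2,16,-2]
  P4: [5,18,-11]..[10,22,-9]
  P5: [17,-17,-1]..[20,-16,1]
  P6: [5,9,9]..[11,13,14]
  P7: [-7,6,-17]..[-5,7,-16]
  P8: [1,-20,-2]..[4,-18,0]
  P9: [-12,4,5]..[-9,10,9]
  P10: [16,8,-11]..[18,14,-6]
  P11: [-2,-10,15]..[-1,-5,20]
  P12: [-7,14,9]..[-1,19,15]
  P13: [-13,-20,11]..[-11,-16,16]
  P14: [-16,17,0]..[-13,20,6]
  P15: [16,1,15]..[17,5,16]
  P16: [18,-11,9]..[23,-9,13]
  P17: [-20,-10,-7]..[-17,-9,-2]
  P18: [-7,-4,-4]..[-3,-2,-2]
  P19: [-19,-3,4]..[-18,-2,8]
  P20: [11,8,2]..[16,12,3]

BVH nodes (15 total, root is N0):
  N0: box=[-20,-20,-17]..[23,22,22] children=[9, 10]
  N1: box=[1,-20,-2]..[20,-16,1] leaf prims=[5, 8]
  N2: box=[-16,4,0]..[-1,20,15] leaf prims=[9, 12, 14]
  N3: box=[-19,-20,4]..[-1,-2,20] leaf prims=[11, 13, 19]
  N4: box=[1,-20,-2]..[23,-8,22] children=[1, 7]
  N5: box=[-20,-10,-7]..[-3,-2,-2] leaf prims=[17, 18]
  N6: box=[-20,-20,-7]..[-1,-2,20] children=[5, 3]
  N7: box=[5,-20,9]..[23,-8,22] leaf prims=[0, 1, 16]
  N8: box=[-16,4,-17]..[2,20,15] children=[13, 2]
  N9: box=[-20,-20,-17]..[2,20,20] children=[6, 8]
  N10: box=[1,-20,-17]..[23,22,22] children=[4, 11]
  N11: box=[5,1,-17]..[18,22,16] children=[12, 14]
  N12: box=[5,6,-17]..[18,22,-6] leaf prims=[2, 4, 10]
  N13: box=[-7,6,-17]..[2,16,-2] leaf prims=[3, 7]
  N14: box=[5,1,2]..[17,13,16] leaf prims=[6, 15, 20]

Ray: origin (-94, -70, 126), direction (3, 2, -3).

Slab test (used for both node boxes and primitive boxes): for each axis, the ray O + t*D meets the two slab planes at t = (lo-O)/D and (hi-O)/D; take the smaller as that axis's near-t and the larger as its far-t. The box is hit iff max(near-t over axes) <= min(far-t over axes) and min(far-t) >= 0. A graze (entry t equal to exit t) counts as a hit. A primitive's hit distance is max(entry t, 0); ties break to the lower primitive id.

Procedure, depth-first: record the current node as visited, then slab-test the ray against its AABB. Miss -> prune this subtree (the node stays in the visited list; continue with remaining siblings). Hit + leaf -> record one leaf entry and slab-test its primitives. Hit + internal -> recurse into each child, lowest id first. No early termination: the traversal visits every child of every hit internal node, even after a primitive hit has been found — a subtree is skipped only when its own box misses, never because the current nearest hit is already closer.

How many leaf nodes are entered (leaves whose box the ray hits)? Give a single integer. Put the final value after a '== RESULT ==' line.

Traverse from the root:
N0 x:[74/3,39] y:[25,46] z:[104/3,143/3] -> hit [104/3,39], descend [9, 10]
  N9 x:[74/3,32] y:[25,45] z:[106/3,143/3] -> miss, prune
  N10 x:[95/3,39] y:[25,46] z:[104/3,143/3] -> hit [104/3,39], descend [4, 11]
    N4 x:[95/3,39] y:[25,31] z:[104/3,128/3] -> miss, prune
    N11 x:[33,112/3] y:[71/2,46] z:[110/3,143/3] -> hit [110/3,112/3], descend [12, 14]
      N12 x:[33,112/3] y:[38,46] z:[44,143/3] -> miss, prune
      N14 x:[33,37] y:[71/2,83/2] z:[110/3,124/3] -> hit [110/3,37] leaf, test {P6(miss), P15@t=110/3, P20(miss)}

order=[0, 9, 10, 4, 11, 12, 14]  |boxes|=7  |leaves|=1  hit=P15

== RESULT ==
1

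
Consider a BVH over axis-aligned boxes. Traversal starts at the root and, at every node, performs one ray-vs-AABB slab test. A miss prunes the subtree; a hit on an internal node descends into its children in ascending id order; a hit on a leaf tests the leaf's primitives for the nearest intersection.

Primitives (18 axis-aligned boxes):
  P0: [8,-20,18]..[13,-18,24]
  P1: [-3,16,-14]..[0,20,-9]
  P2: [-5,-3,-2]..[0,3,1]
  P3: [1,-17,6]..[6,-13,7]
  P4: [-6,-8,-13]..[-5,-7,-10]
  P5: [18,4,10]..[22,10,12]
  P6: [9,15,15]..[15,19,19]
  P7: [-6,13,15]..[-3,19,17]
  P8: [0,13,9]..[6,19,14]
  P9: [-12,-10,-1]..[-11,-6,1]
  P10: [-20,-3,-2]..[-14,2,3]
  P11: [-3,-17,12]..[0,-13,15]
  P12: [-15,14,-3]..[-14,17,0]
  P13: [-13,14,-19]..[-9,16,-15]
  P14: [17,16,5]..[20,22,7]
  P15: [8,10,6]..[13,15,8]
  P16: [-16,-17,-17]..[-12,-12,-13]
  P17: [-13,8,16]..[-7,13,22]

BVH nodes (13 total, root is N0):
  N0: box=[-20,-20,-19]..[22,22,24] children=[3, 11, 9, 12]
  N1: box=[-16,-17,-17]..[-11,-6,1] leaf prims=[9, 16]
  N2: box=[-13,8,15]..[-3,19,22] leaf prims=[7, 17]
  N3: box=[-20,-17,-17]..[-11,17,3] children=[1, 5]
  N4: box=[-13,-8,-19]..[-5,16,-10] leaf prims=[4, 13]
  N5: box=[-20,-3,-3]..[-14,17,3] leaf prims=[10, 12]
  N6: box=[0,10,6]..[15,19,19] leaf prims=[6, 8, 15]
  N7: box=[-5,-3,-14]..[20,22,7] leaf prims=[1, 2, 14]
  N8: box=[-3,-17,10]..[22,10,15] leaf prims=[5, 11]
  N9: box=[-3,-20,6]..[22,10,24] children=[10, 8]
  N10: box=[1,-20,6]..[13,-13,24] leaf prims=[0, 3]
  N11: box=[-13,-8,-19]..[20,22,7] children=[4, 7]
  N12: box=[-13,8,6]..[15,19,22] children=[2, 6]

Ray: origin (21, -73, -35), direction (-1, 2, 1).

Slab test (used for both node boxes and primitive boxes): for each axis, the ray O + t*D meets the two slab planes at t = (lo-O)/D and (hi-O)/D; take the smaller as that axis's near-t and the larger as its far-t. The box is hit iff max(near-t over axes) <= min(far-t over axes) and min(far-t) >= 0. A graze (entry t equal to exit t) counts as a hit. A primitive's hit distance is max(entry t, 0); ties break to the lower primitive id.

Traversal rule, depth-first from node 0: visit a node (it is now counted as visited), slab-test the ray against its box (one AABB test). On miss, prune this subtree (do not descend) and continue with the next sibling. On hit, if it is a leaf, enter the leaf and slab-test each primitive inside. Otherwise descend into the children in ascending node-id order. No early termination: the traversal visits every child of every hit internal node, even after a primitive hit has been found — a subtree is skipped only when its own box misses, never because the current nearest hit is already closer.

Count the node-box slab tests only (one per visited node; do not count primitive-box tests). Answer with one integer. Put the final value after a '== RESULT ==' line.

Traverse from the root:
N0 x:[-1,41] y:[53/2,95/2] z:[16,59] -> hit [53/2,41], descend [3, 9, 11, 12]
  N3 x:[32,41] y:[28,45] z:[18,38] -> hit [32,38], descend [1, 5]
    N1 x:[32,37] y:[28,67/2] z:[18,36] -> hit [32,67/2] leaf, test {P9(miss), P16(miss)}
    N5 x:[35,41] y:[35,45] z:[32,38] -> hit [35,38] leaf, test {P10@t=35, P12(miss)}
  N9 x:[-1,24] y:[53/2,83/2] z:[41,59] -> miss, prune
  N11 x:[1,34] y:[65/2,95/2] z:[16,42] -> hit [65/2,34], descend [4, 7]
    N4 x:[26,34] y:[65/2,89/2] z:[16,25] -> miss, prune
    N7 x:[1,26] y:[35,95/2] z:[21,42] -> miss, prune
  N12 x:[6,34] y:[81/2,46] z:[41,57] -> miss, prune

9 AABB tests over nodes [0, 3, 1, 5, 9, 11, 4, 7, 12]; 2 leaves entered; closest P10.

== RESULT ==
9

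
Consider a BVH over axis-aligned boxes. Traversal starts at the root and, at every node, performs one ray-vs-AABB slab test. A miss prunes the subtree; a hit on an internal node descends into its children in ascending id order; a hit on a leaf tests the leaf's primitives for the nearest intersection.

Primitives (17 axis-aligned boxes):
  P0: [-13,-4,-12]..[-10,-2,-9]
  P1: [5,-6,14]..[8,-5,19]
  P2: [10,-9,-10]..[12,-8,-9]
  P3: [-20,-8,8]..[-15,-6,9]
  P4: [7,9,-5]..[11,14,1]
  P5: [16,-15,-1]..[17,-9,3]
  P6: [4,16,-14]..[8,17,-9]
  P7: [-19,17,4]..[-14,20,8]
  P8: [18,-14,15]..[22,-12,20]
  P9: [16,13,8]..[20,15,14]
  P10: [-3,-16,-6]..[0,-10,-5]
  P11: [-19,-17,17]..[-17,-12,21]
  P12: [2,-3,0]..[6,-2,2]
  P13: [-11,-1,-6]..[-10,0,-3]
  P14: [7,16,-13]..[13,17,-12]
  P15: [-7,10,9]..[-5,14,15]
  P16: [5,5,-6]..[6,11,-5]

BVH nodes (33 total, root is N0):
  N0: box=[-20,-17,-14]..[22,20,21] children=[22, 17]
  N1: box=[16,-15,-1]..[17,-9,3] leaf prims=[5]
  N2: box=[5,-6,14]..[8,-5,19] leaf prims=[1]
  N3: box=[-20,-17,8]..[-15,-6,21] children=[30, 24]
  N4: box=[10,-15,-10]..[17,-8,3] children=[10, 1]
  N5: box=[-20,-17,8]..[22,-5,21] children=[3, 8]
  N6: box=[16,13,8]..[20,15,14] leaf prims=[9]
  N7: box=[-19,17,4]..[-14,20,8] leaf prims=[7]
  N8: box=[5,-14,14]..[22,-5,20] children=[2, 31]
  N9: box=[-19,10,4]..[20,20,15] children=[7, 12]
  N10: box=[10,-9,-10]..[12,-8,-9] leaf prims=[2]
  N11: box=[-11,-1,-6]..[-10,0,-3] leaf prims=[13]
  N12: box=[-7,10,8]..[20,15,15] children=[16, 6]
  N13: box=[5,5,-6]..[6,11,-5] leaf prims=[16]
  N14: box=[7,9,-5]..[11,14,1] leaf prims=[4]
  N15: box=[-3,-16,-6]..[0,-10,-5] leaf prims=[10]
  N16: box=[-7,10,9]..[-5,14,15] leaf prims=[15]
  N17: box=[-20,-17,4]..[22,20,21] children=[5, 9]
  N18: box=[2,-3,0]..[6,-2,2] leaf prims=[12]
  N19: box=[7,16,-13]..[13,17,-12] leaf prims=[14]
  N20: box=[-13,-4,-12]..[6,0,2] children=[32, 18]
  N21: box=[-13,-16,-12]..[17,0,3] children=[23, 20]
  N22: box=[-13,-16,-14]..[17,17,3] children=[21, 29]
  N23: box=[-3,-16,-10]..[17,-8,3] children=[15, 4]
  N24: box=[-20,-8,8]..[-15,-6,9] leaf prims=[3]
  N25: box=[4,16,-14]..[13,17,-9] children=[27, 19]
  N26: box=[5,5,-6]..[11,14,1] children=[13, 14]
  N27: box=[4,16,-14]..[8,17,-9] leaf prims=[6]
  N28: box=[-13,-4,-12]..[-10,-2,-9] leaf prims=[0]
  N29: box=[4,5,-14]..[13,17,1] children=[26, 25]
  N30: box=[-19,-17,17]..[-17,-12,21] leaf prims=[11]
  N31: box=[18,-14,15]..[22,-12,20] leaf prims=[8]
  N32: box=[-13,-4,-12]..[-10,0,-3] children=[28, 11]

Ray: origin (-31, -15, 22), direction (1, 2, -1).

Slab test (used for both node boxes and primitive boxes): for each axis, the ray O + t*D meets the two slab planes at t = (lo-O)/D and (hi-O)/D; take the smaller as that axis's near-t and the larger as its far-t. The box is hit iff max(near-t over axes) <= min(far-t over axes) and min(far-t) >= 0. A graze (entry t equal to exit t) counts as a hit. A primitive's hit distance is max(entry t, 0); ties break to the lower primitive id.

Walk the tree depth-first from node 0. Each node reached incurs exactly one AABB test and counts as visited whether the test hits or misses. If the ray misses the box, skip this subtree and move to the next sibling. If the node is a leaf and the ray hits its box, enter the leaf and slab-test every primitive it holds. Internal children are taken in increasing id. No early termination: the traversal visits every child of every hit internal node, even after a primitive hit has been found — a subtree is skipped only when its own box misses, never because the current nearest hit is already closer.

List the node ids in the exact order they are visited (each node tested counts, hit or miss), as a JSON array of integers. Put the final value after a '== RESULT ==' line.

Trace the traversal:
N0 x:[11,53] y:[-1,35/2] z:[1,36] -> hit [11,35/2], descend [17, 22]
  N17 x:[11,53] y:[-1,35/2] z:[1,18] -> hit [11,35/2], descend [5, 9]
    N5 x:[11,53] y:[-1,5] z:[1,14] -> miss, prune
    N9 x:[12,51] y:[25/2,35/2] z:[7,18] -> hit [25/2,35/2], descend [7, 12]
      N7 x:[12,17] y:[16,35/2] z:[14,18] -> hit [16,17] leaf, test {P7@t=16}
      N12 x:[24,51] y:[25/2,15] z:[7,14] -> miss, prune
  N22 x:[18,48] y:[-1/2,16] z:[19,36] -> miss, prune

Summary -> nodes [0, 17, 5, 9, 7, 12, 22]; box-tests=7; leaf-entries=1; first=P7

== RESULT ==
[0, 17, 5, 9, 7, 12, 22]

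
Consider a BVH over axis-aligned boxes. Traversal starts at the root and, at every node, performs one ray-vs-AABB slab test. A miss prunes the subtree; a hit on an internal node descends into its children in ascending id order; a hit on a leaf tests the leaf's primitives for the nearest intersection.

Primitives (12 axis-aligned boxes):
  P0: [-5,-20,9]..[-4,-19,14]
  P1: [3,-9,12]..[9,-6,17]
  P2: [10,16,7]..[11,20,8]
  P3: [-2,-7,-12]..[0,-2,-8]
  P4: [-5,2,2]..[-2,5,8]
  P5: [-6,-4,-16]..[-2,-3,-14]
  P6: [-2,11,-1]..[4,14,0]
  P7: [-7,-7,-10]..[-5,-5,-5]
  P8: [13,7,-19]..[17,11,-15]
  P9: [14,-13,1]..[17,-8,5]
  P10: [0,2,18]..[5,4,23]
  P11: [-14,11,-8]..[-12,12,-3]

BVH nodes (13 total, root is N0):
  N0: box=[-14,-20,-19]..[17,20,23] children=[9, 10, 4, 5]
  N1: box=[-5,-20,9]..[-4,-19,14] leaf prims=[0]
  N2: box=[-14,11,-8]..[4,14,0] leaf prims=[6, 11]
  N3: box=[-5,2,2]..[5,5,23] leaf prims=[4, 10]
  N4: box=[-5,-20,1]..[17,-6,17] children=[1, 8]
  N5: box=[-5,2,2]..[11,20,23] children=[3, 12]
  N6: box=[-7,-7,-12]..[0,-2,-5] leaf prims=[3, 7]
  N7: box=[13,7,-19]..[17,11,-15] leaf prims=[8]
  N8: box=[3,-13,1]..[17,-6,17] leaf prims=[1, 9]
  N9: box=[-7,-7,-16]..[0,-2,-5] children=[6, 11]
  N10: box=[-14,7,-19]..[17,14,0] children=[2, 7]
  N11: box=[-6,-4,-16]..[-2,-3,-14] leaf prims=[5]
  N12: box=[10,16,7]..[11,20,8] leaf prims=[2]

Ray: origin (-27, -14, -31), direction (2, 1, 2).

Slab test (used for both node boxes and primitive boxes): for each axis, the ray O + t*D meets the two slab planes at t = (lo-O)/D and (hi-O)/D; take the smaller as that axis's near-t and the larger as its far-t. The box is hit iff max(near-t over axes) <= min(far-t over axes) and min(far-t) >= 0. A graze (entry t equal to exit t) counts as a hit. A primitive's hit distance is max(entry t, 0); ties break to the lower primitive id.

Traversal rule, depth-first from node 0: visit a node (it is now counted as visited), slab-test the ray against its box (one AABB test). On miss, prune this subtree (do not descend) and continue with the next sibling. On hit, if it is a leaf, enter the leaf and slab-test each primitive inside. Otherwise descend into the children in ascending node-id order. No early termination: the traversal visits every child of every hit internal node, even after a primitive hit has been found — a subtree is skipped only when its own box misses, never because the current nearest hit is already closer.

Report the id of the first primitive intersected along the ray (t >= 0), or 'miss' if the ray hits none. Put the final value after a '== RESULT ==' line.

Trace the traversal:
N0 x:[13/2,22] y:[-6,34] z:[6,27] -> hit [13/2,22], descend [4, 5, 9, 10]
  N4 x:[11,22] y:[-6,8] z:[16,24] -> miss, prune
  N5 x:[11,19] y:[16,34] z:[33/2,27] -> hit [33/2,19], descend [3, 12]
    N3 x:[11,16] y:[16,19] z:[33/2,27] -> miss, prune
    N12 x:[37/2,19] y:[30,34] z:[19,39/2] -> miss, prune
  N9 x:[10,27/2] y:[7,12] z:[15/2,13] -> hit [10,12], descend [6, 11]
    N6 x:[10,27/2] y:[7,12] z:[19/2,13] -> hit [10,12] leaf, test {P3(miss), P7(miss)}
    N11 x:[21/2,25/2] y:[10,11] z:[15/2,17/2] -> miss, prune
  N10 x:[13/2,22] y:[21,28] z:[6,31/2] -> miss, prune

Summary -> nodes [0, 4, 5, 3, 12, 9, 6, 11, 10]; box-tests=9; leaf-entries=1; first=miss

== RESULT ==
miss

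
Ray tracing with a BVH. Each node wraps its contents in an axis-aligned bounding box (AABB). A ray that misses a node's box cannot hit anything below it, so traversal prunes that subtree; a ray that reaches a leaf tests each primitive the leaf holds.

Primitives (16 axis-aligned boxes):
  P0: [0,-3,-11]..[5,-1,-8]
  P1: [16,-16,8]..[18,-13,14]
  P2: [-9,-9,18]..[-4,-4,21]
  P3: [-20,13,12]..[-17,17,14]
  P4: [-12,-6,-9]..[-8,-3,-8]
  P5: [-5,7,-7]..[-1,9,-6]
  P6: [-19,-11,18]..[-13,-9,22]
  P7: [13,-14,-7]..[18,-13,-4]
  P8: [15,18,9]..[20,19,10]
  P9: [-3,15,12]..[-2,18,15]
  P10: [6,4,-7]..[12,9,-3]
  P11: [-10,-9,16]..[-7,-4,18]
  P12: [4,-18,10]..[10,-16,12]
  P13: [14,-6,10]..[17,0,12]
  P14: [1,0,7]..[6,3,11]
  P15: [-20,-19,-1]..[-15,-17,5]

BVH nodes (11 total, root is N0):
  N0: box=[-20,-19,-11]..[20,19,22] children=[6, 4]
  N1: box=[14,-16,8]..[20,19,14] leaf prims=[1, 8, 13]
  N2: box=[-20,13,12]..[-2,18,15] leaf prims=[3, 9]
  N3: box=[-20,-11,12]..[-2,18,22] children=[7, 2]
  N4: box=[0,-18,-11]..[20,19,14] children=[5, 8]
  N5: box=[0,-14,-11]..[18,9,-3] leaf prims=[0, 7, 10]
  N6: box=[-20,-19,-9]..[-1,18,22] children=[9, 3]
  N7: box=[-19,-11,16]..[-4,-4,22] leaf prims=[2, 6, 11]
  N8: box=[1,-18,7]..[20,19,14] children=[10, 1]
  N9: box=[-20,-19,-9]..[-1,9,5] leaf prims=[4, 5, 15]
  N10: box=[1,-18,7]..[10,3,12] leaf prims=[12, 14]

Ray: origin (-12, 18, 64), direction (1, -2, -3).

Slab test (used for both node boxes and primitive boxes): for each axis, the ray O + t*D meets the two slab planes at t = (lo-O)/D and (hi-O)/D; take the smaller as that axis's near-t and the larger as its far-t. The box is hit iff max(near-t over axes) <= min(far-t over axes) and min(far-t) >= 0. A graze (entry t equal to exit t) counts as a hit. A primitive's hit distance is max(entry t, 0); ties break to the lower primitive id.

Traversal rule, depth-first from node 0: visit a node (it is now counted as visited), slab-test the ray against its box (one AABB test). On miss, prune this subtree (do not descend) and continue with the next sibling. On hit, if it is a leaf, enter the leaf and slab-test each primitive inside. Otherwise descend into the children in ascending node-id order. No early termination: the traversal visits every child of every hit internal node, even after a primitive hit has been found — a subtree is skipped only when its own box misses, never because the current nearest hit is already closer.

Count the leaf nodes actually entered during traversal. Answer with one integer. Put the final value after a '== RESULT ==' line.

Walk:
N0 x:[-8,32] y:[-1/2,37/2] z:[14,25] -> hit [14,37/2], descend [4, 6]
  N4 x:[12,32] y:[-1/2,18] z:[50/3,25] -> hit [50/3,18], descend [5, 8]
    N5 x:[12,30] y:[9/2,16] z:[67/3,25] -> miss, prune
    N8 x:[13,32] y:[-1/2,18] z:[50/3,19] -> hit [50/3,18], descend [1, 10]
      N1 x:[26,32] y:[-1/2,17] z:[50/3,56/3] -> miss, prune
      N10 x:[13,22] y:[15/2,18] z:[52/3,19] -> hit [52/3,18] leaf, test {P12@t=52/3, P14(miss)}
  N6 x:[-8,11] y:[0,37/2] z:[14,73/3] -> miss, prune

order=[0, 4, 5, 8, 1, 10, 6]  |boxes|=7  |leaves|=1  hit=P12

== RESULT ==
1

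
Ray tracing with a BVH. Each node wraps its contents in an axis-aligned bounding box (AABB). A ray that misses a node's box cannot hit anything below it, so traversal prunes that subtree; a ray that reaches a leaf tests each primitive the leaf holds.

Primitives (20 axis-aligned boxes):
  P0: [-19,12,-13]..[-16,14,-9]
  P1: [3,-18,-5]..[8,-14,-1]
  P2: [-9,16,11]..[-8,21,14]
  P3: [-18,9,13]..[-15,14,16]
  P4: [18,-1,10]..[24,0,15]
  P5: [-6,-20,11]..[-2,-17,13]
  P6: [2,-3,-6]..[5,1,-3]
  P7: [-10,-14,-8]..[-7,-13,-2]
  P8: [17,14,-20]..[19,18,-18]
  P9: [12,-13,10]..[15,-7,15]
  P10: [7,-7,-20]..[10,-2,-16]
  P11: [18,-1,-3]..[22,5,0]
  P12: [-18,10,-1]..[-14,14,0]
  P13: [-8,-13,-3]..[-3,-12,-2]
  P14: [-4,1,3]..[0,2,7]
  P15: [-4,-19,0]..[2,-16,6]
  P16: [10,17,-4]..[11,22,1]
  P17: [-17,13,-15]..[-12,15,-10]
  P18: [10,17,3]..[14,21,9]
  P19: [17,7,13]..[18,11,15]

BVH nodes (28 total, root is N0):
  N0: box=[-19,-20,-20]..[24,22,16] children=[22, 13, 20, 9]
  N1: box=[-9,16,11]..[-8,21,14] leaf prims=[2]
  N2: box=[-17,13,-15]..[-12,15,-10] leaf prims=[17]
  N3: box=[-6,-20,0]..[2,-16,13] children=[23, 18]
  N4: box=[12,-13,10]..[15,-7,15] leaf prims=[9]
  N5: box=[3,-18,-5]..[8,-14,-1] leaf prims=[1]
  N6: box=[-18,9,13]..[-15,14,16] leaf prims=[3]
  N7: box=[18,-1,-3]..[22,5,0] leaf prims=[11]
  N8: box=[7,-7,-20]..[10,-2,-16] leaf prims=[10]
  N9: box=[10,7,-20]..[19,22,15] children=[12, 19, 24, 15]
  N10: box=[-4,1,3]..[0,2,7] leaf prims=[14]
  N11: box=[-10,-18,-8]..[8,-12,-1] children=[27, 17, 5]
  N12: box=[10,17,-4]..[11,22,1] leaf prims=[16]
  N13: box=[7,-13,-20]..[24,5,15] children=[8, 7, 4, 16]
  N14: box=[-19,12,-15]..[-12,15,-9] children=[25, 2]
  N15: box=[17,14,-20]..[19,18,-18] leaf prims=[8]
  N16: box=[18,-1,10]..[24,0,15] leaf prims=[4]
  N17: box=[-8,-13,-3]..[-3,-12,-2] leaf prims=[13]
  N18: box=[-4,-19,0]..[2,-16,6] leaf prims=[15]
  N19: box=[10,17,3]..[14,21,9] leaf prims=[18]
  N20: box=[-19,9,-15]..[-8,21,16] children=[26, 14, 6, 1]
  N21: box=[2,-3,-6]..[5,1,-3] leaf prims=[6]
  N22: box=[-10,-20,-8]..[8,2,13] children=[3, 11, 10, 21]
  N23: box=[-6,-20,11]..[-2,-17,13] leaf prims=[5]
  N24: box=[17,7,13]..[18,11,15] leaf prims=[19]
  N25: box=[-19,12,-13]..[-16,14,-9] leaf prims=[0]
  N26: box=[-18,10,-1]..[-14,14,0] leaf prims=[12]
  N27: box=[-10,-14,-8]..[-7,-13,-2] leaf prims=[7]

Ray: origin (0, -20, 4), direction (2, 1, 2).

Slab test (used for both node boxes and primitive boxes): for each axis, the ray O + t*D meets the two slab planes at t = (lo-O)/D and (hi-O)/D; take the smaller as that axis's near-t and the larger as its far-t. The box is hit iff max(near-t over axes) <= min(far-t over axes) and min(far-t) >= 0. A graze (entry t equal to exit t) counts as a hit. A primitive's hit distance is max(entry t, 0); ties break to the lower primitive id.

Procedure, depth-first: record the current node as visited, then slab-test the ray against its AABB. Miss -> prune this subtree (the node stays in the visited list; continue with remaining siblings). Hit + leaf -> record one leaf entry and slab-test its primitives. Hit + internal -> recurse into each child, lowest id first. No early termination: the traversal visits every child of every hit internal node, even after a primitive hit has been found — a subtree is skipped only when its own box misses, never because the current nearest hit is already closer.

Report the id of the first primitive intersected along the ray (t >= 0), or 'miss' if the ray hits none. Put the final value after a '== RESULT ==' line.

Trace the traversal:
N0 x:[-19/2,12] y:[0,42] z:[-12,6] -> hit [0,6], descend [9, 13, 20, 22]
  N9 x:[5,19/2] y:[27,42] z:[-12,11/2] -> miss, prune
  N13 x:[7/2,12] y:[7,25] z:[-12,11/2] -> miss, prune
  N20 x:[-19/2,-4] y:[29,41] z:[-19/2,6] -> miss, prune
  N22 x:[-5,4] y:[0,22] z:[-6,9/2] -> hit [0,4], descend [3, 10, 11, 21]
    N3 x:[-3,1] y:[0,4] z:[-2,9/2] -> hit [0,1], descend [18, 23]
      N18 x:[-2,1] y:[1,4] z:[-2,1] -> hit [1,1] leaf, test {P15@t=1}
      N23 x:[-3,-1] y:[0,3] z:[7/2,9/2] -> miss, prune
    N10 x:[-2,0] y:[21,22] z:[-1/2,3/2] -> miss, prune
    N11 x:[-5,4] y:[2,8] z:[-6,-5/2] -> miss, prune
    N21 x:[1,5/2] y:[17,21] z:[-5,-7/2] -> miss, prune

11 AABB tests over nodes [0, 9, 13, 20, 22, 3, 18, 23, 10, 11, 21]; 1 leaf entered; closest P15.

== RESULT ==
15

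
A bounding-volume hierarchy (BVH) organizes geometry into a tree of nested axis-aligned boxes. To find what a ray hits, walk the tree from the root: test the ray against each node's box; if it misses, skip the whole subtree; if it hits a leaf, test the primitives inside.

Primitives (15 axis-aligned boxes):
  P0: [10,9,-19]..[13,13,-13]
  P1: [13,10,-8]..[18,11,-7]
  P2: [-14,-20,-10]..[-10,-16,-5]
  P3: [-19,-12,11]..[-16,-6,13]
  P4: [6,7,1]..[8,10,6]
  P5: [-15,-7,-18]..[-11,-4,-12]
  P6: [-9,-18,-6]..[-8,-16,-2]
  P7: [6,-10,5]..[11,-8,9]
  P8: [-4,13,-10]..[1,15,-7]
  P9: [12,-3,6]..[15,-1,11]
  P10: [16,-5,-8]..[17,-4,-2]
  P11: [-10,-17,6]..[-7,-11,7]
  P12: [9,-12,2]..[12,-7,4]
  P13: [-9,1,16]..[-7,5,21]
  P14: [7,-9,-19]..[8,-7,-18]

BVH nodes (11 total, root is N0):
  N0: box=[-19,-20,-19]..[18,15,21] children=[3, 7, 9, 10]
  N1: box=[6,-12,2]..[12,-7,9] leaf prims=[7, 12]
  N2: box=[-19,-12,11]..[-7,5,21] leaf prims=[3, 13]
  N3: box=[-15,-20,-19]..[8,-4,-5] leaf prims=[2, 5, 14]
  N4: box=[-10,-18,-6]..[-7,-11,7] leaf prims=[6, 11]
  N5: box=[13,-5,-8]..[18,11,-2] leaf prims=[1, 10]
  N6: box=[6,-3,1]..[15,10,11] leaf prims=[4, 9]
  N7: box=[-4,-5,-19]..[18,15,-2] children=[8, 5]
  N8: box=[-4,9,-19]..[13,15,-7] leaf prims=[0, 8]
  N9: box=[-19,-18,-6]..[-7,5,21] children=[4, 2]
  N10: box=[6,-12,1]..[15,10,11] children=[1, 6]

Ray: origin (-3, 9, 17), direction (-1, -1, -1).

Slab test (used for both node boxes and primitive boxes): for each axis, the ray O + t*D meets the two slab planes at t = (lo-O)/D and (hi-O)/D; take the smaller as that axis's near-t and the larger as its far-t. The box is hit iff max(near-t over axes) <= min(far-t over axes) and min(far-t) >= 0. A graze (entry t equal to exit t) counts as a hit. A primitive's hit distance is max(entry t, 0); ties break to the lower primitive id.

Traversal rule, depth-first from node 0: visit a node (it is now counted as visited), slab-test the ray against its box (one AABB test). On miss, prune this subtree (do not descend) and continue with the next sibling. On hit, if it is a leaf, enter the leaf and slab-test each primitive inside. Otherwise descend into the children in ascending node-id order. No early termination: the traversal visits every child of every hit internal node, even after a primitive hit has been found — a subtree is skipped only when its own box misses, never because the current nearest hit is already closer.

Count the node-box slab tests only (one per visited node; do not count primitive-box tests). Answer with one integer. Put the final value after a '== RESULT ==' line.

Traverse from the root:
N0 x:[-21,16] y:[-6,29] z:[-4,36] -> hit [-4,16], descend [3, 7, 9, 10]
  N3 x:[-11,12] y:[13,29] z:[22,36] -> miss, prune
  N7 x:[-21,1] y:[-6,14] z:[19,36] -> miss, prune
  N9 x:[4,16] y:[4,27] z:[-4,23] -> hit [4,16], descend [2, 4]
    N2 x:[4,16] y:[4,21] z:[-4,6] -> hit [4,6] leaf, test {P3(miss), P13(miss)}
    N4 x:[4,7] y:[20,27] z:[10,23] -> miss, prune
  N10 x:[-18,-9] y:[-1,21] z:[6,16] -> miss, prune

Visited [0, 3, 7, 9, 2, 4, 10]. Tests: 7 box, 1 leaf. Nearest: miss.

== RESULT ==
7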